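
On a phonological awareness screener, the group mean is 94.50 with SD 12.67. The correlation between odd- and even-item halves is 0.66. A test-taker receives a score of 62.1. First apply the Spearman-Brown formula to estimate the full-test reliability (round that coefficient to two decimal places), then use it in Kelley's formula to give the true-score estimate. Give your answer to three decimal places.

68.580

Spearman-Brown: ρ = 2r/(1 + r) = 2(0.66)/(1 + 0.66) = 1.320/1.66 = 0.7952 → 0.80
Regress the observed score toward the mean by the unreliability: T̂ = 0.80·62.1 + 0.20·94.50 = 49.680 + 18.9000 = 68.5800.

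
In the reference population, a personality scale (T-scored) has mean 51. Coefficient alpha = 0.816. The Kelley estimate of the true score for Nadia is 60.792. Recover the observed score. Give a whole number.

63

T̂ = ρX + (1 − ρ)μ  ⇒  X = (T̂ − (1 − ρ)μ) / ρ
X = (60.792 − 0.184 × 51) / 0.816 = (60.792 − 9.384) / 0.816 = 51.408 / 0.816 = 63.00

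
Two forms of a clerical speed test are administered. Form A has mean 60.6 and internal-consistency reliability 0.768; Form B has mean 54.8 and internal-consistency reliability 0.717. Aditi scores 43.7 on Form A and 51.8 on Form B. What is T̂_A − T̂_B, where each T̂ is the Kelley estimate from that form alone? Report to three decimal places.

-5.028

T̂_A = 0.768(43.7) + 0.232(60.6) = 47.62080
T̂_B = 0.717(51.8) + 0.283(54.8) = 52.64900
T̂_A − T̂_B = -5.02820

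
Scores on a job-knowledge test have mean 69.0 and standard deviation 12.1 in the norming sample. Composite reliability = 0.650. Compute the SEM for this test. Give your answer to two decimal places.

SEM = SD · √(1 − ρ) = 12.1 × √0.350 = 12.1 × 0.5916 = 7.158

7.16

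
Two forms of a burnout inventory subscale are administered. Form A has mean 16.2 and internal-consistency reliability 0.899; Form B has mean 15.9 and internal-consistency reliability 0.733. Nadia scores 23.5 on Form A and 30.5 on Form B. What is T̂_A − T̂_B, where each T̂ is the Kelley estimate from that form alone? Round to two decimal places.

T̂_A = 0.899(23.5) + 0.101(16.2) = 22.7627
T̂_B = 0.733(30.5) + 0.267(15.9) = 26.6018
T̂_A − T̂_B = -3.8391

-3.84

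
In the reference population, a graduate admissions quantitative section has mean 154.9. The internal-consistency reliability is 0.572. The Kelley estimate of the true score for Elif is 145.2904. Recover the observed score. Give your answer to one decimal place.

T̂ = ρX + (1 − ρ)μ  ⇒  X = (T̂ − (1 − ρ)μ) / ρ
X = (145.2904 − 0.428 × 154.9) / 0.572 = (145.2904 − 66.2972) / 0.572 = 78.9932 / 0.572 = 138.100

138.1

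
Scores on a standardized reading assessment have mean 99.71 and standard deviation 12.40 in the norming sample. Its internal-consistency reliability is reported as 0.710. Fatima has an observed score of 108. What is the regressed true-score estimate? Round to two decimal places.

T̂ = 0.710(108) + 0.290(99.71) = 76.680 + 28.91590 = 105.596 → 105.60

105.60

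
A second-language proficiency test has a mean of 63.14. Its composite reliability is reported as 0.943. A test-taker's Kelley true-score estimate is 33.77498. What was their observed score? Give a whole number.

32

T̂ = ρX + (1 − ρ)μ  ⇒  X = (T̂ − (1 − ρ)μ) / ρ
X = (33.77498 − 0.057 × 63.14) / 0.943 = (33.77498 − 3.59898) / 0.943 = 30.17600 / 0.943 = 32.00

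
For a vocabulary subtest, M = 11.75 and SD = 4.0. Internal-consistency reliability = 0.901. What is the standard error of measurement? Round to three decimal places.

SEM = SD · √(1 − ρ) = 4.0 × √0.099 = 4.0 × 0.3146 = 1.2586

1.259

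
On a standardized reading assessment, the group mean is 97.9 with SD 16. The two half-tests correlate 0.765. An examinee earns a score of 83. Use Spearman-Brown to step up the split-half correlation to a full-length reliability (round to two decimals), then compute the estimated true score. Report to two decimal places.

84.94

Spearman-Brown: ρ = 2r/(1 + r) = 2(0.765)/(1 + 0.765) = 1.5300/1.765 = 0.8669 → 0.87
Regress the observed score toward the mean by the unreliability: T̂ = 0.87·83 + 0.13·97.9 = 72.21 + 12.727 = 84.937.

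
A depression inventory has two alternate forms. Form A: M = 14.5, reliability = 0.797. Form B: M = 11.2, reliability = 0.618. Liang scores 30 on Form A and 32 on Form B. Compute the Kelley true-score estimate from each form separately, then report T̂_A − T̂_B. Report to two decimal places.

T̂_A = 0.797(30) + 0.203(14.5) = 26.8535
T̂_B = 0.618(32) + 0.382(11.2) = 24.0544
T̂_A − T̂_B = 2.7991

2.80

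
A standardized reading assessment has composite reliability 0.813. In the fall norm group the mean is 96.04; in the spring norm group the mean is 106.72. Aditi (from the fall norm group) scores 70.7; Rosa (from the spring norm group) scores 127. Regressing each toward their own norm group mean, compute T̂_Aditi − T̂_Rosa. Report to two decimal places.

-47.77

T̂_Aditi = 0.813(70.7) + 0.187(96.04) = 75.4386
T̂_Rosa = 0.813(127) + 0.187(106.72) = 123.2076
Difference = 75.4386 − 123.2076 = -47.7691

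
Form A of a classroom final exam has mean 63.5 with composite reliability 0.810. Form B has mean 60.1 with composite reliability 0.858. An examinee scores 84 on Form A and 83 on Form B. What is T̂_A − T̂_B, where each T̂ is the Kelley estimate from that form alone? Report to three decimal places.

T̂_A = 0.810(84) + 0.190(63.5) = 80.10500
T̂_B = 0.858(83) + 0.142(60.1) = 79.74820
T̂_A − T̂_B = 0.35680

0.357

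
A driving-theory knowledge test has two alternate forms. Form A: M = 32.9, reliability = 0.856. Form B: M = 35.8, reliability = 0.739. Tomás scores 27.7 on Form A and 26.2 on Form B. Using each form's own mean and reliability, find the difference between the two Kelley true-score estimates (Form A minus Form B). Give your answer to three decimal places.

T̂_A = 0.856(27.7) + 0.144(32.9) = 28.44880
T̂_B = 0.739(26.2) + 0.261(35.8) = 28.70560
T̂_A − T̂_B = -0.25680

-0.257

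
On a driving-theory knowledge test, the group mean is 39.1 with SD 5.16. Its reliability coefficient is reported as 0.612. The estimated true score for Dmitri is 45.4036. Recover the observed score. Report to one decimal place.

49.4

T̂ = ρX + (1 − ρ)μ  ⇒  X = (T̂ − (1 − ρ)μ) / ρ
X = (45.4036 − 0.388 × 39.1) / 0.612 = (45.4036 − 15.1708) / 0.612 = 30.2328 / 0.612 = 49.400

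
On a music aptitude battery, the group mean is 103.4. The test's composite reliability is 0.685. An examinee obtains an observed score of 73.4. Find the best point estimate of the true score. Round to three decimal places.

82.850

T̂ = 0.685(73.4) + 0.315(103.4) = 50.2790 + 32.5710 = 82.8500 → 82.850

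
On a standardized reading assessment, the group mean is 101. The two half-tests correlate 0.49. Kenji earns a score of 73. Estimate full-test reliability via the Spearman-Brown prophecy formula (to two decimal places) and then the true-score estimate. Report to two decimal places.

82.52

Spearman-Brown: ρ = 2r/(1 + r) = 2(0.49)/(1 + 0.49) = 0.980/1.49 = 0.6577 → 0.66
Regress the observed score toward the mean by the unreliability: T̂ = 0.66·73 + 0.34·101 = 48.18 + 34.34 = 82.520.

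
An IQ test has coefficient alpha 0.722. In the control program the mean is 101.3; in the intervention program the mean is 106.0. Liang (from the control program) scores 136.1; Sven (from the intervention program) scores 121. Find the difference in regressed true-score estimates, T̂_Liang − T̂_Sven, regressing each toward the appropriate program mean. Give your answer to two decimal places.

T̂_Liang = 0.722(136.1) + 0.278(101.3) = 126.4256
T̂_Sven = 0.722(121) + 0.278(106.0) = 116.8300
Difference = 126.4256 − 116.8300 = 9.5956

9.60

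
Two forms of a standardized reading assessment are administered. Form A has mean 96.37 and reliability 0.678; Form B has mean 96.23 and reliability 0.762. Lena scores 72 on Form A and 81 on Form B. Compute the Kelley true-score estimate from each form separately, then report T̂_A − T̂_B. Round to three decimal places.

T̂_A = 0.678(72) + 0.322(96.37) = 79.84714
T̂_B = 0.762(81) + 0.238(96.23) = 84.62474
T̂_A − T̂_B = -4.77760

-4.778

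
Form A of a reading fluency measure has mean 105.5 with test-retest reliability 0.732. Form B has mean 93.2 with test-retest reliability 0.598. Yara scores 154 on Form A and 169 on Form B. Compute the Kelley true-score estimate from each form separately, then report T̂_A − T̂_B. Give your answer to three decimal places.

T̂_A = 0.732(154) + 0.268(105.5) = 141.00200
T̂_B = 0.598(169) + 0.402(93.2) = 138.52840
T̂_A − T̂_B = 2.47360

2.474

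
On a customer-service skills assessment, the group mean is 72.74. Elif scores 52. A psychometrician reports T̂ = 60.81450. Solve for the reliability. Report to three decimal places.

T̂ = ρX + (1 − ρ)μ  ⇒  T̂ − μ = ρ(X − μ)
ρ = (T̂ − μ)/(X − μ) = (60.81450 − 72.74) / (52 − 72.74) = -11.92550 / -20.74 = 0.57500

0.575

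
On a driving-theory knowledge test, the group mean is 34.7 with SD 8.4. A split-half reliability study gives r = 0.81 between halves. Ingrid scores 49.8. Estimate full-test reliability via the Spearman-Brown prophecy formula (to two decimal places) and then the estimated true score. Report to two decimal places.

Spearman-Brown: ρ = 2r/(1 + r) = 2(0.81)/(1 + 0.81) = 1.620/1.81 = 0.8950 → 0.90
T̂ = 0.90(49.8) + 0.10(34.7) = 44.820 + 3.470 = 48.290 → 48.29

48.29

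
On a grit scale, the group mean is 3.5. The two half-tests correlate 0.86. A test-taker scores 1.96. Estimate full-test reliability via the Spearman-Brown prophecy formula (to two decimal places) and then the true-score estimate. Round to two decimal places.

Spearman-Brown: ρ = 2r/(1 + r) = 2(0.86)/(1 + 0.86) = 1.720/1.86 = 0.9247 → 0.92
T̂ = 0.92(1.96) + 0.08(3.5) = 1.8032 + 0.280 = 2.083 → 2.08

2.08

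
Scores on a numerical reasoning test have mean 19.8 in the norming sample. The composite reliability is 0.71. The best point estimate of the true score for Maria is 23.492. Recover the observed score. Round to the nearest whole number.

T̂ = ρX + (1 − ρ)μ  ⇒  X = (T̂ − (1 − ρ)μ) / ρ
X = (23.492 − 0.29 × 19.8) / 0.71 = (23.492 − 5.742) / 0.71 = 17.750 / 0.71 = 25.00

25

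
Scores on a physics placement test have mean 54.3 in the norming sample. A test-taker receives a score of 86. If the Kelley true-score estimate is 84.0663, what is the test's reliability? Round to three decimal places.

0.939

T̂ = ρX + (1 − ρ)μ  ⇒  T̂ − μ = ρ(X − μ)
ρ = (T̂ − μ)/(X − μ) = (84.0663 − 54.3) / (86 − 54.3) = 29.7663 / 31.7 = 0.93900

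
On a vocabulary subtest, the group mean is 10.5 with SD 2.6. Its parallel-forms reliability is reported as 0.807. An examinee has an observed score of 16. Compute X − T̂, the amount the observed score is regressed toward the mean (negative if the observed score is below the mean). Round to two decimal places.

1.06

T̂ = 0.807(16) + 0.193(10.5) = 12.912 + 2.0265 = 14.9385 → 14.939
X − T̂ = 16 − 14.939 = 1.061 → 1.06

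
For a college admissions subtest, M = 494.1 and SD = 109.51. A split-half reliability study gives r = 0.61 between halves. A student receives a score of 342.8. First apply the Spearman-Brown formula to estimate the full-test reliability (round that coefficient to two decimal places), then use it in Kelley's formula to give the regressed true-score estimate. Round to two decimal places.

379.11

Spearman-Brown: ρ = 2r/(1 + r) = 2(0.61)/(1 + 0.61) = 1.220/1.61 = 0.7578 → 0.76
T̂ = ρX + (1 − ρ)μ
  = 0.76 × 342.8 + 0.24 × 494.1
  = 260.528 + 118.584
  = 379.112
  ≈ 379.11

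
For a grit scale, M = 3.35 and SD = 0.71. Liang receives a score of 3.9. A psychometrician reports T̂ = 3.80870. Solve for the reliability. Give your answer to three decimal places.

0.834

T̂ = ρX + (1 − ρ)μ  ⇒  T̂ − μ = ρ(X − μ)
ρ = (T̂ − μ)/(X − μ) = (3.80870 − 3.35) / (3.9 − 3.35) = 0.45870 / 0.55 = 0.83400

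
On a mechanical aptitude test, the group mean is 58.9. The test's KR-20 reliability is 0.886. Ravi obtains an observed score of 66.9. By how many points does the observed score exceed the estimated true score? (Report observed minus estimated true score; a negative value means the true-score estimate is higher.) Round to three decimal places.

0.912

Regress the observed score toward the mean by the unreliability: T̂ = 0.886·66.9 + 0.114·58.9 = 59.2734 + 6.7146 = 65.98800.
X − T̂ = 66.9 − 65.9880 = 0.9120 → 0.912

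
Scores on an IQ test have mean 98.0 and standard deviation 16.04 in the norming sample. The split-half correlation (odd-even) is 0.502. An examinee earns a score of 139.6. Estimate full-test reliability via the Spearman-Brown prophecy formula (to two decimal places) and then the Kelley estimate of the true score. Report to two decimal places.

125.87

Spearman-Brown: ρ = 2r/(1 + r) = 2(0.502)/(1 + 0.502) = 1.0040/1.502 = 0.6684 → 0.67
T̂ = 0.67(139.6) + 0.33(98.0) = 93.532 + 32.340 = 125.872 → 125.87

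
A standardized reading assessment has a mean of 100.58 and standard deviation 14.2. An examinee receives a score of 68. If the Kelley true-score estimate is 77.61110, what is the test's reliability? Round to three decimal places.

T̂ = ρX + (1 − ρ)μ  ⇒  T̂ − μ = ρ(X − μ)
ρ = (T̂ − μ)/(X − μ) = (77.61110 − 100.58) / (68 − 100.58) = -22.96890 / -32.58 = 0.70500

0.705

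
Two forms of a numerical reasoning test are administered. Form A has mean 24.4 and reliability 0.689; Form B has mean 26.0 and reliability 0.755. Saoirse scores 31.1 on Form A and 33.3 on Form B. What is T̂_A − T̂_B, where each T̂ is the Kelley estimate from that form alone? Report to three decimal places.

-2.495

T̂_A = 0.689(31.1) + 0.311(24.4) = 29.01630
T̂_B = 0.755(33.3) + 0.245(26.0) = 31.51150
T̂_A − T̂_B = -2.49520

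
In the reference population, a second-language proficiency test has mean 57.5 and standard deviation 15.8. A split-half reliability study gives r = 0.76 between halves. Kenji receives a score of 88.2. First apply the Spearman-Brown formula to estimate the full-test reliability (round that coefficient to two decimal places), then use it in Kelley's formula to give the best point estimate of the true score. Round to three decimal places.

83.902

Spearman-Brown: ρ = 2r/(1 + r) = 2(0.76)/(1 + 0.76) = 1.520/1.76 = 0.8636 → 0.86
Kelley's formula gives T̂ = 0.86·88.2 + 0.14·57.5 = 75.852 + 8.050 = 83.9020.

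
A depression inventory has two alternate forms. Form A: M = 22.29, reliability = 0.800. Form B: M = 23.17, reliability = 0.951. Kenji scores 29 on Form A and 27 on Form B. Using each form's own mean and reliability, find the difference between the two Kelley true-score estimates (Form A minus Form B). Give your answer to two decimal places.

T̂_A = 0.800(29) + 0.200(22.29) = 27.6580
T̂_B = 0.951(27) + 0.049(23.17) = 26.8123
T̂_A − T̂_B = 0.8457

0.85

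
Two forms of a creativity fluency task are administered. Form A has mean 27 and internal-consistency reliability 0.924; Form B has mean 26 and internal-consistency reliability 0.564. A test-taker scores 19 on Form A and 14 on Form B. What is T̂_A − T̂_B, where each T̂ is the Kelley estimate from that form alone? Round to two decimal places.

T̂_A = 0.924(19) + 0.076(27) = 19.6080
T̂_B = 0.564(14) + 0.436(26) = 19.2320
T̂_A − T̂_B = 0.3760

0.38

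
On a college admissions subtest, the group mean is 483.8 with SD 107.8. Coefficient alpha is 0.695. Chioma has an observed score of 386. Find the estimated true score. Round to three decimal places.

Kelley's formula gives T̂ = 0.695·386 + 0.305·483.8 = 268.270 + 147.5590 = 415.8290.

415.829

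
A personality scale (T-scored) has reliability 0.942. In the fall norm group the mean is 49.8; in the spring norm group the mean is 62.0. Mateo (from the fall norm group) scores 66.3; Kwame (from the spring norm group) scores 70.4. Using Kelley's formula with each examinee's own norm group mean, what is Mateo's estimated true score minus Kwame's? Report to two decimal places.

-4.57

T̂_Mateo = 0.942(66.3) + 0.058(49.8) = 65.3430
T̂_Kwame = 0.942(70.4) + 0.058(62.0) = 69.9128
Difference = 65.3430 − 69.9128 = -4.5698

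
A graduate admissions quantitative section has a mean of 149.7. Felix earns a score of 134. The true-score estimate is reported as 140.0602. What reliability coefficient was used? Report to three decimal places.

0.614

T̂ = ρX + (1 − ρ)μ  ⇒  T̂ − μ = ρ(X − μ)
ρ = (T̂ − μ)/(X − μ) = (140.0602 − 149.7) / (134 − 149.7) = -9.6398 / -15.7 = 0.61400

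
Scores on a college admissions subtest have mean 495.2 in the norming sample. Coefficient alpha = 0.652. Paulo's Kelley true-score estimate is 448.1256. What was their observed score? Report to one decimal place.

T̂ = ρX + (1 − ρ)μ  ⇒  X = (T̂ − (1 − ρ)μ) / ρ
X = (448.1256 − 0.348 × 495.2) / 0.652 = (448.1256 − 172.3296) / 0.652 = 275.7960 / 0.652 = 423.000

423.0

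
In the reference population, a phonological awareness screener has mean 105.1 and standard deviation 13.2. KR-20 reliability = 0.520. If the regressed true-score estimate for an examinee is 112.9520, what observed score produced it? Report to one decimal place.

120.2

T̂ = ρX + (1 − ρ)μ  ⇒  X = (T̂ − (1 − ρ)μ) / ρ
X = (112.9520 − 0.480 × 105.1) / 0.520 = (112.9520 − 50.4480) / 0.520 = 62.5040 / 0.520 = 120.200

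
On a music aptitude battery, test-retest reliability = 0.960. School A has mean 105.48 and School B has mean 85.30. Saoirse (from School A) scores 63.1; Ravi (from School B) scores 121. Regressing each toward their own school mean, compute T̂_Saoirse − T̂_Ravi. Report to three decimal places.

-54.777

T̂_Saoirse = 0.960(63.1) + 0.040(105.48) = 64.79520
T̂_Ravi = 0.960(121) + 0.040(85.30) = 119.57200
Difference = 64.79520 − 119.57200 = -54.77680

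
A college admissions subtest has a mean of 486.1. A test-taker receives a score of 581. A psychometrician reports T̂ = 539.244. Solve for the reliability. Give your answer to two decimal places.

T̂ = ρX + (1 − ρ)μ  ⇒  T̂ − μ = ρ(X − μ)
ρ = (T̂ − μ)/(X − μ) = (539.244 − 486.1) / (581 − 486.1) = 53.144 / 94.9 = 0.5600

0.56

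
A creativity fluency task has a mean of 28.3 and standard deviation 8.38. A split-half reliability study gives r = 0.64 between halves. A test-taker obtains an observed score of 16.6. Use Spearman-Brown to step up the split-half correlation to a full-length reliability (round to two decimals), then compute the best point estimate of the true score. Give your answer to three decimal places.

Spearman-Brown: ρ = 2r/(1 + r) = 2(0.64)/(1 + 0.64) = 1.280/1.64 = 0.7805 → 0.78
T̂ = 0.78(16.6) + 0.22(28.3) = 12.948 + 6.226 = 19.1740 → 19.174

19.174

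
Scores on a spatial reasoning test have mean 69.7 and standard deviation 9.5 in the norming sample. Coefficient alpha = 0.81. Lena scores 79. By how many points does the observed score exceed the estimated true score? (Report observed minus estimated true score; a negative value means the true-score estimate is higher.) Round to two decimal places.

1.77

T̂ = ρX + (1 − ρ)μ
  = 0.81 × 79 + 0.19 × 69.7
  = 63.99 + 13.243
  = 77.2330
  ≈ 77.233
X − T̂ = 79 − 77.233 = 1.767 → 1.77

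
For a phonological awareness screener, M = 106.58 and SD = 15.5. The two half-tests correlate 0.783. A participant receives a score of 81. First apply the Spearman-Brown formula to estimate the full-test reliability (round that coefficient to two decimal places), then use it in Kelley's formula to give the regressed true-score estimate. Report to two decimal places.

Spearman-Brown: ρ = 2r/(1 + r) = 2(0.783)/(1 + 0.783) = 1.5660/1.783 = 0.8783 → 0.88
T̂ = ρX + (1 − ρ)μ
  = 0.88 × 81 + 0.12 × 106.58
  = 71.28 + 12.7896
  = 84.070
  ≈ 84.07

84.07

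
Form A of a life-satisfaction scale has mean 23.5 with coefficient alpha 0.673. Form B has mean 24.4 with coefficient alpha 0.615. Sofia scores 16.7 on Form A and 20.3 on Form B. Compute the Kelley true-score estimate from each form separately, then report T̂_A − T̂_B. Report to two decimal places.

T̂_A = 0.673(16.7) + 0.327(23.5) = 18.9236
T̂_B = 0.615(20.3) + 0.385(24.4) = 21.8785
T̂_A − T̂_B = -2.9549

-2.95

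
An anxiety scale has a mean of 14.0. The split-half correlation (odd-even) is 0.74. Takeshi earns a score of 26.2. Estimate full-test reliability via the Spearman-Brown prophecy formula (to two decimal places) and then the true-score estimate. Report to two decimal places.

Spearman-Brown: ρ = 2r/(1 + r) = 2(0.74)/(1 + 0.74) = 1.480/1.74 = 0.8506 → 0.85
Kelley's formula gives T̂ = 0.85·26.2 + 0.15·14.0 = 22.270 + 2.100 = 24.370.

24.37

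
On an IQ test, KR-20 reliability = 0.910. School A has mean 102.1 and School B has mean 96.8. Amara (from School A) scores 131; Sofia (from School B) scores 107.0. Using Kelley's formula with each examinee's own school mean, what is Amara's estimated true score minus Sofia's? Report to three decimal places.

T̂_Amara = 0.910(131) + 0.090(102.1) = 128.39900
T̂_Sofia = 0.910(107.0) + 0.090(96.8) = 106.08200
Difference = 128.39900 − 106.08200 = 22.31700

22.317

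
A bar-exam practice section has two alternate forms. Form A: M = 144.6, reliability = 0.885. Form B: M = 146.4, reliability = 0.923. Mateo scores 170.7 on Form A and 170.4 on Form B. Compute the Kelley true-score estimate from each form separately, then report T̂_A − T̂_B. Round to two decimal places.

-0.85

T̂_A = 0.885(170.7) + 0.115(144.6) = 167.6985
T̂_B = 0.923(170.4) + 0.077(146.4) = 168.5520
T̂_A − T̂_B = -0.8535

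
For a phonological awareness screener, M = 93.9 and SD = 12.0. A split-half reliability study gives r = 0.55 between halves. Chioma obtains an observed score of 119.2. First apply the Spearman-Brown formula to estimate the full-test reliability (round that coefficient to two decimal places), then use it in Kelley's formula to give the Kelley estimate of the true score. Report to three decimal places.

111.863

Spearman-Brown: ρ = 2r/(1 + r) = 2(0.55)/(1 + 0.55) = 1.100/1.55 = 0.7097 → 0.71
Regress the observed score toward the mean by the unreliability: T̂ = 0.71·119.2 + 0.29·93.9 = 84.632 + 27.231 = 111.8630.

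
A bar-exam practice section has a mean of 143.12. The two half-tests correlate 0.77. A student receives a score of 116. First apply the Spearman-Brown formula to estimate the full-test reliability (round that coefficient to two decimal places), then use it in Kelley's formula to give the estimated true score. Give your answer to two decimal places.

Spearman-Brown: ρ = 2r/(1 + r) = 2(0.77)/(1 + 0.77) = 1.540/1.77 = 0.8701 → 0.87
T̂ = ρX + (1 − ρ)μ
  = 0.87 × 116 + 0.13 × 143.12
  = 100.92 + 18.6056
  = 119.526
  ≈ 119.53

119.53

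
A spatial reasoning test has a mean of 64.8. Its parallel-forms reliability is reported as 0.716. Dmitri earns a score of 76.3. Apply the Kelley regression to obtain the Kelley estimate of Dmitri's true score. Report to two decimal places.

73.03

T̂ = ρX + (1 − ρ)μ
  = 0.716 × 76.3 + 0.284 × 64.8
  = 54.6308 + 18.4032
  = 73.034
  ≈ 73.03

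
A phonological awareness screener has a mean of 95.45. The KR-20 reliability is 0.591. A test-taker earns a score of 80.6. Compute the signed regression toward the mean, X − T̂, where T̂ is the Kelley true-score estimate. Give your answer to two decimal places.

-6.07

T̂ = ρX + (1 − ρ)μ
  = 0.591 × 80.6 + 0.409 × 95.45
  = 47.6346 + 39.03905
  = 86.6736
  ≈ 86.674
X − T̂ = 80.6 − 86.674 = -6.074 → -6.07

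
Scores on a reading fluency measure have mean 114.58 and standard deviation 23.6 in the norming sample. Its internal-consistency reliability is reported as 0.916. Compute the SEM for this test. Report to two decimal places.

SEM = SD · √(1 − ρ) = 23.6 × √0.084 = 23.6 × 0.2898 = 6.840

6.84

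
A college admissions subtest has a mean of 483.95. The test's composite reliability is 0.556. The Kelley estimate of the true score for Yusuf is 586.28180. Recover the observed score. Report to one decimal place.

668.0

T̂ = ρX + (1 − ρ)μ  ⇒  X = (T̂ − (1 − ρ)μ) / ρ
X = (586.28180 − 0.444 × 483.95) / 0.556 = (586.28180 − 214.87380) / 0.556 = 371.40800 / 0.556 = 668.000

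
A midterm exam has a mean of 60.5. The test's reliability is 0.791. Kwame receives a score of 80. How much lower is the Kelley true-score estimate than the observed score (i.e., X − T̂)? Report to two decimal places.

T̂ = 0.791(80) + 0.209(60.5) = 63.280 + 12.6445 = 75.9245 → 75.924
X − T̂ = 80 − 75.924 = 4.076 → 4.08

4.08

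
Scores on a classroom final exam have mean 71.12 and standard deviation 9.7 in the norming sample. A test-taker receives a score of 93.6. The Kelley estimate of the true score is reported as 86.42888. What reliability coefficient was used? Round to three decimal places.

0.681

T̂ = ρX + (1 − ρ)μ  ⇒  T̂ − μ = ρ(X − μ)
ρ = (T̂ − μ)/(X − μ) = (86.42888 − 71.12) / (93.6 − 71.12) = 15.30888 / 22.48 = 0.68100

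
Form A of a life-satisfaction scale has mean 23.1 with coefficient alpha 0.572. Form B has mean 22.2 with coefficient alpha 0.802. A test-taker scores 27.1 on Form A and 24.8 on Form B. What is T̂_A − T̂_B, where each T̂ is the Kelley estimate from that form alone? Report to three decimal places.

1.103

T̂_A = 0.572(27.1) + 0.428(23.1) = 25.38800
T̂_B = 0.802(24.8) + 0.198(22.2) = 24.28520
T̂_A − T̂_B = 1.10280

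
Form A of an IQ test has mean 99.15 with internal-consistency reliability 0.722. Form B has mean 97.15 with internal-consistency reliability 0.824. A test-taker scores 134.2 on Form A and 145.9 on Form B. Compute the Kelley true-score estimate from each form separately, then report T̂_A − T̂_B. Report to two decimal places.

-12.86

T̂_A = 0.722(134.2) + 0.278(99.15) = 124.4561
T̂_B = 0.824(145.9) + 0.176(97.15) = 137.3200
T̂_A − T̂_B = -12.8639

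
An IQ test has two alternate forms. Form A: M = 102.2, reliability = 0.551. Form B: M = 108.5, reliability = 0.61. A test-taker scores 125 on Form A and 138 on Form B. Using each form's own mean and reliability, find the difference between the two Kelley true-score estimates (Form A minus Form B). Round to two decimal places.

T̂_A = 0.551(125) + 0.449(102.2) = 114.7628
T̂_B = 0.61(138) + 0.39(108.5) = 126.4950
T̂_A − T̂_B = -11.7322

-11.73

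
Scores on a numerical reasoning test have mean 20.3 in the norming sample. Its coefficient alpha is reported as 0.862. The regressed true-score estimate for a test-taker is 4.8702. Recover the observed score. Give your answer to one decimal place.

2.4

T̂ = ρX + (1 − ρ)μ  ⇒  X = (T̂ − (1 − ρ)μ) / ρ
X = (4.8702 − 0.138 × 20.3) / 0.862 = (4.8702 − 2.8014) / 0.862 = 2.0688 / 0.862 = 2.400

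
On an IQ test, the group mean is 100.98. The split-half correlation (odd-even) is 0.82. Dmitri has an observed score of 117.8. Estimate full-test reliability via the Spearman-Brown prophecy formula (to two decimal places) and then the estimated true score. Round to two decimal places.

Spearman-Brown: ρ = 2r/(1 + r) = 2(0.82)/(1 + 0.82) = 1.640/1.82 = 0.9011 → 0.90
Kelley's formula gives T̂ = 0.90·117.8 + 0.10·100.98 = 106.020 + 10.0980 = 116.118.

116.12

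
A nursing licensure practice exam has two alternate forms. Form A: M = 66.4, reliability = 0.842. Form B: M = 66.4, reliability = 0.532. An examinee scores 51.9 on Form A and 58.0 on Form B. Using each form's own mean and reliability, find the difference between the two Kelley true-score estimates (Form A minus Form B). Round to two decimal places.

T̂_A = 0.842(51.9) + 0.158(66.4) = 54.1910
T̂_B = 0.532(58.0) + 0.468(66.4) = 61.9312
T̂_A − T̂_B = -7.7402

-7.74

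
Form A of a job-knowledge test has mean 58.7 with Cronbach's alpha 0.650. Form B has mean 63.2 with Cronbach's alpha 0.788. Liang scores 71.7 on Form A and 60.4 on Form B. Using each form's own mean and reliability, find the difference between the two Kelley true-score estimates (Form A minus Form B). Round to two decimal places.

T̂_A = 0.650(71.7) + 0.350(58.7) = 67.1500
T̂_B = 0.788(60.4) + 0.212(63.2) = 60.9936
T̂_A − T̂_B = 6.1564

6.16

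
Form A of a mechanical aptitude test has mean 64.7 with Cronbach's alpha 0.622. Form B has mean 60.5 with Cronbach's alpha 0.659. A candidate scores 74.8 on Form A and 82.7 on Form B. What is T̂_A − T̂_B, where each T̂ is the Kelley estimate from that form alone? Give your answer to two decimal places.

-4.15

T̂_A = 0.622(74.8) + 0.378(64.7) = 70.9822
T̂_B = 0.659(82.7) + 0.341(60.5) = 75.1298
T̂_A − T̂_B = -4.1476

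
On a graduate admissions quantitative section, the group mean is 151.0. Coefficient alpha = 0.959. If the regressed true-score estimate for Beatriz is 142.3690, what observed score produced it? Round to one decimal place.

T̂ = ρX + (1 − ρ)μ  ⇒  X = (T̂ − (1 − ρ)μ) / ρ
X = (142.3690 − 0.041 × 151.0) / 0.959 = (142.3690 − 6.1910) / 0.959 = 136.1780 / 0.959 = 142.000

142.0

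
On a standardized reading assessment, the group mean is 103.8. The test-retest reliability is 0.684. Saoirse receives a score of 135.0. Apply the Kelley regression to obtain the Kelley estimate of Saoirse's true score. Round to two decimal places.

Weight the observed score by reliability and the mean by (1 − reliability): T̂ = 0.684·135.0 + 0.316·103.8 = 92.3400 + 32.8008 = 125.141.

125.14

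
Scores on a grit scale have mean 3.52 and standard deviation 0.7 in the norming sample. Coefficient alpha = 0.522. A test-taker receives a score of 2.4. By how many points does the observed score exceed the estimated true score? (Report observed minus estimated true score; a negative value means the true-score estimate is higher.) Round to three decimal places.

-0.535

T̂ = ρX + (1 − ρ)μ
  = 0.522 × 2.4 + 0.478 × 3.52
  = 1.2528 + 1.68256
  = 2.93536
  ≈ 2.9354
X − T̂ = 2.4 − 2.9354 = -0.5354 → -0.535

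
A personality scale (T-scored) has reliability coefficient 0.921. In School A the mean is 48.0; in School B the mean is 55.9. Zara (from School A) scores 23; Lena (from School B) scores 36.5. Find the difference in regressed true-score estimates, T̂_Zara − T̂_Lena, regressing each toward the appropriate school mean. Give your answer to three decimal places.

-13.058

T̂_Zara = 0.921(23) + 0.079(48.0) = 24.97500
T̂_Lena = 0.921(36.5) + 0.079(55.9) = 38.03260
Difference = 24.97500 − 38.03260 = -13.05760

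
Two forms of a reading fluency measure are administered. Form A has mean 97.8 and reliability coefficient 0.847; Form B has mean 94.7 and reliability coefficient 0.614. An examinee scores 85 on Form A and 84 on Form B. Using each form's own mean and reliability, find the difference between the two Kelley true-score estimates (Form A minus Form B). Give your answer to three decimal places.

T̂_A = 0.847(85) + 0.153(97.8) = 86.95840
T̂_B = 0.614(84) + 0.386(94.7) = 88.13020
T̂_A − T̂_B = -1.17180

-1.172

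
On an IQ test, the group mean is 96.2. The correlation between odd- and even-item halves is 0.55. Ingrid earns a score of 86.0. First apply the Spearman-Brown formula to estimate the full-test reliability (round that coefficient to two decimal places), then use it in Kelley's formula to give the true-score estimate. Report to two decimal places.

Spearman-Brown: ρ = 2r/(1 + r) = 2(0.55)/(1 + 0.55) = 1.100/1.55 = 0.7097 → 0.71
T̂ = 0.71(86.0) + 0.29(96.2) = 61.060 + 27.898 = 88.958 → 88.96

88.96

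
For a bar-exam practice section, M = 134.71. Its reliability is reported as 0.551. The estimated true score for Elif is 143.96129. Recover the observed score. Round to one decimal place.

T̂ = ρX + (1 − ρ)μ  ⇒  X = (T̂ − (1 − ρ)μ) / ρ
X = (143.96129 − 0.449 × 134.71) / 0.551 = (143.96129 − 60.48479) / 0.551 = 83.47650 / 0.551 = 151.500

151.5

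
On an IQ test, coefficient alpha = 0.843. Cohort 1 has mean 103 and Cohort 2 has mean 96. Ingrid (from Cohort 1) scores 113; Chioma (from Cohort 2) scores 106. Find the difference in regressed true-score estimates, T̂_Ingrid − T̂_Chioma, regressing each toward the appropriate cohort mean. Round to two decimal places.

T̂_Ingrid = 0.843(113) + 0.157(103) = 111.4300
T̂_Chioma = 0.843(106) + 0.157(96) = 104.4300
Difference = 111.4300 − 104.4300 = 7.0000

7.00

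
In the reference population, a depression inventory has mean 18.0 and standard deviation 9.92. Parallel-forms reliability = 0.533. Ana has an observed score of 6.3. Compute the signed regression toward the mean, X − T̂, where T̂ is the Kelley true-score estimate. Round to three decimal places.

Weight the observed score by reliability and the mean by (1 − reliability): T̂ = 0.533·6.3 + 0.467·18.0 = 3.3579 + 8.4060 = 11.76390.
X − T̂ = 6.3 − 11.7639 = -5.4639 → -5.464

-5.464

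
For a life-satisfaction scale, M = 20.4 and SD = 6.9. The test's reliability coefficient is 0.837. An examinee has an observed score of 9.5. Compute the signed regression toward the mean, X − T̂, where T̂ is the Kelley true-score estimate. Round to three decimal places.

-1.777

T̂ = ρX + (1 − ρ)μ
  = 0.837 × 9.5 + 0.163 × 20.4
  = 7.9515 + 3.3252
  = 11.27670
  ≈ 11.2767
X − T̂ = 9.5 − 11.2767 = -1.7767 → -1.777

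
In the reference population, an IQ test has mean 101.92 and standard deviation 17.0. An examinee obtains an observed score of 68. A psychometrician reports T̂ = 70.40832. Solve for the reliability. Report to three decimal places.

T̂ = ρX + (1 − ρ)μ  ⇒  T̂ − μ = ρ(X − μ)
ρ = (T̂ − μ)/(X − μ) = (70.40832 − 101.92) / (68 − 101.92) = -31.51168 / -33.92 = 0.92900

0.929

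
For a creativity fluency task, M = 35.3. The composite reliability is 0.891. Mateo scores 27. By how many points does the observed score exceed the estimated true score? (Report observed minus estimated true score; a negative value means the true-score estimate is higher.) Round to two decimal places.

-0.90

Weight the observed score by reliability and the mean by (1 − reliability): T̂ = 0.891·27 + 0.109·35.3 = 24.057 + 3.8477 = 27.9047.
X − T̂ = 27 − 27.905 = -0.905 → -0.90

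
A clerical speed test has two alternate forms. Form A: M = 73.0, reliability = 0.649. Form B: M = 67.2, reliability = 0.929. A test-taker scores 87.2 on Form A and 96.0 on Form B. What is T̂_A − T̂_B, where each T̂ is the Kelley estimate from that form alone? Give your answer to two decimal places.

T̂_A = 0.649(87.2) + 0.351(73.0) = 82.2158
T̂_B = 0.929(96.0) + 0.071(67.2) = 93.9552
T̂_A − T̂_B = -11.7394

-11.74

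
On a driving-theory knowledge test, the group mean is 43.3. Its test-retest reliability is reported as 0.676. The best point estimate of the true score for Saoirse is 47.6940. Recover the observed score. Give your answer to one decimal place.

T̂ = ρX + (1 − ρ)μ  ⇒  X = (T̂ − (1 − ρ)μ) / ρ
X = (47.6940 − 0.324 × 43.3) / 0.676 = (47.6940 − 14.0292) / 0.676 = 33.6648 / 0.676 = 49.800

49.8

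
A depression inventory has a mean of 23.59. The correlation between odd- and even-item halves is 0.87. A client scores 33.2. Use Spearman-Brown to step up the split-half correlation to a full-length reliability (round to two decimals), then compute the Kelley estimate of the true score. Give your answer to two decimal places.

32.53

Spearman-Brown: ρ = 2r/(1 + r) = 2(0.87)/(1 + 0.87) = 1.740/1.87 = 0.9305 → 0.93
T̂ = 0.93(33.2) + 0.07(23.59) = 30.876 + 1.6513 = 32.527 → 32.53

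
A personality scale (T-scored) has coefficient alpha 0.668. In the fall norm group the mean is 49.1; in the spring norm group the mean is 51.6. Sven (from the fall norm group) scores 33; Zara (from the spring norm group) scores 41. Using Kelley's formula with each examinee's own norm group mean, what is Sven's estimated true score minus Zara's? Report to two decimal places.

T̂_Sven = 0.668(33) + 0.332(49.1) = 38.3452
T̂_Zara = 0.668(41) + 0.332(51.6) = 44.5192
Difference = 38.3452 − 44.5192 = -6.1740

-6.17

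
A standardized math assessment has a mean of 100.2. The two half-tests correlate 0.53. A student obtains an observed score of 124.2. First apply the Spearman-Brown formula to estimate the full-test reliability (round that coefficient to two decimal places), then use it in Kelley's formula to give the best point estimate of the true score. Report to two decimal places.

Spearman-Brown: ρ = 2r/(1 + r) = 2(0.53)/(1 + 0.53) = 1.060/1.53 = 0.6928 → 0.69
Regress the observed score toward the mean by the unreliability: T̂ = 0.69·124.2 + 0.31·100.2 = 85.698 + 31.062 = 116.760.

116.76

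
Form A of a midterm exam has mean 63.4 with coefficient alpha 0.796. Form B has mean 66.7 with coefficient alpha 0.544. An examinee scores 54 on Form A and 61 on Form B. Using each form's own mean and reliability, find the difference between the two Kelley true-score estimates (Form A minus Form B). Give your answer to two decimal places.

-7.68

T̂_A = 0.796(54) + 0.204(63.4) = 55.9176
T̂_B = 0.544(61) + 0.456(66.7) = 63.5992
T̂_A − T̂_B = -7.6816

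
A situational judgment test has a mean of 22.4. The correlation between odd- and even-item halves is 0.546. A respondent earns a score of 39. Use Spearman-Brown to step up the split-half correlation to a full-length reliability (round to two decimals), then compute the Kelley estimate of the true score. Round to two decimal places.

Spearman-Brown: ρ = 2r/(1 + r) = 2(0.546)/(1 + 0.546) = 1.0920/1.546 = 0.7063 → 0.71
T̂ = 0.71(39) + 0.29(22.4) = 27.69 + 6.496 = 34.186 → 34.19

34.19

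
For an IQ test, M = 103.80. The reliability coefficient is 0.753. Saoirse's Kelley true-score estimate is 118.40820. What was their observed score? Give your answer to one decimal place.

T̂ = ρX + (1 − ρ)μ  ⇒  X = (T̂ − (1 − ρ)μ) / ρ
X = (118.40820 − 0.247 × 103.80) / 0.753 = (118.40820 − 25.63860) / 0.753 = 92.76960 / 0.753 = 123.200

123.2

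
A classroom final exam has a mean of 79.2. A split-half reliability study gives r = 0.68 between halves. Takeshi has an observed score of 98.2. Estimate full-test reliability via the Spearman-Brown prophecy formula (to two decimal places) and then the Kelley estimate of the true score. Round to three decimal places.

94.590

Spearman-Brown: ρ = 2r/(1 + r) = 2(0.68)/(1 + 0.68) = 1.360/1.68 = 0.8095 → 0.81
Weight the observed score by reliability and the mean by (1 − reliability): T̂ = 0.81·98.2 + 0.19·79.2 = 79.542 + 15.048 = 94.5900.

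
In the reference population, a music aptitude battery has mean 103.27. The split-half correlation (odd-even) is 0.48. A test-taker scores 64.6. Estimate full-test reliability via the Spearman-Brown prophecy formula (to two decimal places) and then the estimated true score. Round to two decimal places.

78.13

Spearman-Brown: ρ = 2r/(1 + r) = 2(0.48)/(1 + 0.48) = 0.960/1.48 = 0.6486 → 0.65
T̂ = 0.65(64.6) + 0.35(103.27) = 41.990 + 36.1445 = 78.134 → 78.13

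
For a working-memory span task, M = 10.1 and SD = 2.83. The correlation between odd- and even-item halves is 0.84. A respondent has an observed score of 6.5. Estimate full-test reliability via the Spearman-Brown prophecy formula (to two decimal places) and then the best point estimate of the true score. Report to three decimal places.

6.824

Spearman-Brown: ρ = 2r/(1 + r) = 2(0.84)/(1 + 0.84) = 1.680/1.84 = 0.9130 → 0.91
T̂ = ρX + (1 − ρ)μ
  = 0.91 × 6.5 + 0.09 × 10.1
  = 5.915 + 0.909
  = 6.8240
  ≈ 6.824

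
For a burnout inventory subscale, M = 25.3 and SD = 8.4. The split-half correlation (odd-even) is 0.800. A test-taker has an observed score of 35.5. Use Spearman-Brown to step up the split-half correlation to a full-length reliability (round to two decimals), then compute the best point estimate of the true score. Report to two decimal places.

Spearman-Brown: ρ = 2r/(1 + r) = 2(0.800)/(1 + 0.800) = 1.6000/1.800 = 0.8889 → 0.89
T̂ = 0.89(35.5) + 0.11(25.3) = 31.595 + 2.783 = 34.378 → 34.38

34.38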